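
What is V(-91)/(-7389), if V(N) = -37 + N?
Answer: 128/7389 ≈ 0.017323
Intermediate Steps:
V(-91)/(-7389) = (-37 - 91)/(-7389) = -128*(-1/7389) = 128/7389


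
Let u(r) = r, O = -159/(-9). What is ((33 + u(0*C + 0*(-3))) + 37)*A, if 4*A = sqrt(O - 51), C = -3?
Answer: 175*I*sqrt(3)/3 ≈ 101.04*I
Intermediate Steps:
O = 53/3 (O = -159*(-1/9) = 53/3 ≈ 17.667)
A = 5*I*sqrt(3)/6 (A = sqrt(53/3 - 51)/4 = sqrt(-100/3)/4 = (10*I*sqrt(3)/3)/4 = 5*I*sqrt(3)/6 ≈ 1.4434*I)
((33 + u(0*C + 0*(-3))) + 37)*A = ((33 + (0*(-3) + 0*(-3))) + 37)*(5*I*sqrt(3)/6) = ((33 + (0 + 0)) + 37)*(5*I*sqrt(3)/6) = ((33 + 0) + 37)*(5*I*sqrt(3)/6) = (33 + 37)*(5*I*sqrt(3)/6) = 70*(5*I*sqrt(3)/6) = 175*I*sqrt(3)/3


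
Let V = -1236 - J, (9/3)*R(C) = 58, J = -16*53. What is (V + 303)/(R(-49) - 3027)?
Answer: 255/9023 ≈ 0.028261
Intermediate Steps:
J = -848
R(C) = 58/3 (R(C) = (⅓)*58 = 58/3)
V = -388 (V = -1236 - 1*(-848) = -1236 + 848 = -388)
(V + 303)/(R(-49) - 3027) = (-388 + 303)/(58/3 - 3027) = -85/(-9023/3) = -85*(-3/9023) = 255/9023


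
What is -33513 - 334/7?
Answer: -234925/7 ≈ -33561.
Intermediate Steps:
-33513 - 334/7 = -234925/7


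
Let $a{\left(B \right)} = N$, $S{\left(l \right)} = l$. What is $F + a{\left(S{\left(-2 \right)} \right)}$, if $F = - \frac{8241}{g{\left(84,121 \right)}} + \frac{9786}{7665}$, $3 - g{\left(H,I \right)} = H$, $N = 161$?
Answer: $\frac{2601892}{9855} \approx 264.02$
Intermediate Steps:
$g{\left(H,I \right)} = 3 - H$
$a{\left(B \right)} = 161$
$F = \frac{1015237}{9855}$ ($F = - \frac{8241}{3 - 84} + \frac{9786}{7665} = - \frac{8241}{3 - 84} + 9786 \cdot \frac{1}{7665} = - \frac{8241}{-81} + \frac{466}{365} = \left(-8241\right) \left(- \frac{1}{81}\right) + \frac{466}{365} = \frac{2747}{27} + \frac{466}{365} = \frac{1015237}{9855} \approx 103.02$)
$F + a{\left(S{\left(-2 \right)} \right)} = \frac{1015237}{9855} + 161 = \frac{2601892}{9855}$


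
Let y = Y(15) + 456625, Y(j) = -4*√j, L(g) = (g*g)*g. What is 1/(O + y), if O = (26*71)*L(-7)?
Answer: -58851/10390320523 + 4*√15/31170961569 ≈ -5.6635e-6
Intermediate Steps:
L(g) = g³ (L(g) = g²*g = g³)
y = 456625 - 4*√15 (y = -4*√15 + 456625 = 456625 - 4*√15 ≈ 4.5661e+5)
O = -633178 (O = (26*71)*(-7)³ = 1846*(-343) = -633178)
1/(O + y) = 1/(-633178 + (456625 - 4*√15)) = 1/(-176553 - 4*√15)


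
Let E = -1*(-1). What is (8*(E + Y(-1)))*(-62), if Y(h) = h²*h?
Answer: 0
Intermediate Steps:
Y(h) = h³
E = 1
(8*(E + Y(-1)))*(-62) = (8*(1 + (-1)³))*(-62) = (8*(1 - 1))*(-62) = (8*0)*(-62) = 0*(-62) = 0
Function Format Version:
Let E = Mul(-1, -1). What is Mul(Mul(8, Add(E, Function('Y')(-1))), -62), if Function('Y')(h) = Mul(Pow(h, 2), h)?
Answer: 0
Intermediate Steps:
Function('Y')(h) = Pow(h, 3)
E = 1
Mul(Mul(8, Add(E, Function('Y')(-1))), -62) = Mul(Mul(8, Add(1, Pow(-1, 3))), -62) = Mul(Mul(8, Add(1, -1)), -62) = Mul(Mul(8, 0), -62) = Mul(0, -62) = 0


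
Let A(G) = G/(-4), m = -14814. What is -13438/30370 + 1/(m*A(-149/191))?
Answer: -7421177987/16758818955 ≈ -0.44282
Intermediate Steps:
A(G) = -G/4 (A(G) = G*(-¼) = -G/4)
-13438/30370 + 1/(m*A(-149/191)) = -13438/30370 + 1/((-14814)*((-(-149)/(4*191)))) = -13438*1/30370 - 1/(14814*((-(-149)/(4*191)))) = -6719/15185 - 1/(14814*((-¼*(-149/191)))) = -6719/15185 - 1/(14814*149/764) = -6719/15185 - 1/14814*764/149 = -6719/15185 - 382/1103643 = -7421177987/16758818955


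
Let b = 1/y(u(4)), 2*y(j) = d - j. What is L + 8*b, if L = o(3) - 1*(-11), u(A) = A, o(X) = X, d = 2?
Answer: 6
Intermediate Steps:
L = 14 (L = 3 - 1*(-11) = 3 + 11 = 14)
y(j) = 1 - j/2 (y(j) = (2 - j)/2 = 1 - j/2)
b = -1 (b = 1/(1 - ½*4) = 1/(1 - 2) = 1/(-1) = -1)
L + 8*b = 14 + 8*(-1) = 14 - 8 = 6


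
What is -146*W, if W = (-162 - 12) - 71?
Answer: 35770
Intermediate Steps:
W = -245 (W = -174 - 71 = -245)
-146*W = -146*(-245) = 35770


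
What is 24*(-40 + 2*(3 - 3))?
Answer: -960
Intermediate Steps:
24*(-40 + 2*(3 - 3)) = 24*(-40 + 2*0) = 24*(-40 + 0) = 24*(-40) = -960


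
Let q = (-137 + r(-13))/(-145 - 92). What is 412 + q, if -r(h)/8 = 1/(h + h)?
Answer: 1271149/3081 ≈ 412.58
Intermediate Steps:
r(h) = -4/h (r(h) = -8/(h + h) = -8*1/(2*h) = -4/h)
q = 1777/3081 (q = (-137 - 4/(-13))/(-145 - 92) = (-137 - 4*(-1/13))/(-237) = (-137 + 4/13)*(-1/237) = -1777/13*(-1/237) = 1777/3081 ≈ 0.57676)
412 + q = 412 + 1777/3081 = 1271149/3081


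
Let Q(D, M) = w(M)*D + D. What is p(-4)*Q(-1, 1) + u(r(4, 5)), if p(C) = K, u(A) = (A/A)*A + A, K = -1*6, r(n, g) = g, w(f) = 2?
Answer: 28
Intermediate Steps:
Q(D, M) = 3*D (Q(D, M) = 2*D + D = 3*D)
K = -6
u(A) = 2*A (u(A) = 1*A + A = A + A = 2*A)
p(C) = -6
p(-4)*Q(-1, 1) + u(r(4, 5)) = -18*(-1) + 2*5 = -6*(-3) + 10 = 18 + 10 = 28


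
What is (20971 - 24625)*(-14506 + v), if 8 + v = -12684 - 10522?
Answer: 137828880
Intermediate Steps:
v = -23214 (v = -8 + (-12684 - 10522) = -8 - 23206 = -23214)
(20971 - 24625)*(-14506 + v) = (20971 - 24625)*(-14506 - 23214) = -3654*(-37720) = 137828880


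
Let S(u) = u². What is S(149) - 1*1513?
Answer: 20688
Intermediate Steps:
S(149) - 1*1513 = 149² - 1*1513 = 22201 - 1513 = 20688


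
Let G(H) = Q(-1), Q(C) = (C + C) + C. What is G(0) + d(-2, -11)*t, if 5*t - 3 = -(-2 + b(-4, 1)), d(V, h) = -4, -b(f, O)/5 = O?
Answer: -11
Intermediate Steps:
b(f, O) = -5*O
Q(C) = 3*C (Q(C) = 2*C + C = 3*C)
G(H) = -3 (G(H) = 3*(-1) = -3)
t = 2 (t = ⅗ + (-(-2 - 5*1))/5 = ⅗ + (-(-2 - 5))/5 = ⅗ + (-1*(-7))/5 = ⅗ + (⅕)*7 = ⅗ + 7/5 = 2)
G(0) + d(-2, -11)*t = -3 - 4*2 = -3 - 8 = -11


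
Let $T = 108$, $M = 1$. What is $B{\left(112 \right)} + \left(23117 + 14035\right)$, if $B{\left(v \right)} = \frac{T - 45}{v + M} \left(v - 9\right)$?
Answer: $\frac{4204665}{113} \approx 37209.0$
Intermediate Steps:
$B{\left(v \right)} = \frac{63 \left(-9 + v\right)}{1 + v}$ ($B{\left(v \right)} = \frac{108 - 45}{v + 1} \left(v - 9\right) = \frac{63}{1 + v} \left(-9 + v\right) = \frac{63 \left(-9 + v\right)}{1 + v}$)
$B{\left(112 \right)} + \left(23117 + 14035\right) = \frac{63 \left(-9 + 112\right)}{1 + 112} + \left(23117 + 14035\right) = 63 \cdot \frac{1}{113} \cdot 103 + 37152 = \frac{6489}{113} + 37152 = \frac{4204665}{113}$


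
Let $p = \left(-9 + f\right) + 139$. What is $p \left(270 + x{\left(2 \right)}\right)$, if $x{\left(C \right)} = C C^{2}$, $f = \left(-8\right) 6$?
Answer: $22796$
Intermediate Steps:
$f = -48$
$p = 82$ ($p = \left(-9 - 48\right) + 139 = -57 + 139 = 82$)
$x{\left(C \right)} = C^{3}$
$p \left(270 + x{\left(2 \right)}\right) = 82 \left(270 + 2^{3}\right) = 82 \left(270 + 8\right) = 82 \cdot 278 = 22796$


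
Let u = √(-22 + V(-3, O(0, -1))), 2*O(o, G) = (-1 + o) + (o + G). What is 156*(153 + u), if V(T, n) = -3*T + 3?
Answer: 23868 + 156*I*√10 ≈ 23868.0 + 493.32*I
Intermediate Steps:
O(o, G) = -½ + o + G/2 (O(o, G) = ((-1 + o) + (o + G))/2 = ((-1 + o) + (G + o))/2 = (-1 + G + 2*o)/2 = -½ + o + G/2)
V(T, n) = 3 - 3*T
u = I*√10 (u = √(-22 + (3 - 3*(-3))) = √(-22 + (3 + 9)) = √(-22 + 12) = √(-10) = I*√10 ≈ 3.1623*I)
156*(153 + u) = 156*(153 + I*√10) = 23868 + 156*I*√10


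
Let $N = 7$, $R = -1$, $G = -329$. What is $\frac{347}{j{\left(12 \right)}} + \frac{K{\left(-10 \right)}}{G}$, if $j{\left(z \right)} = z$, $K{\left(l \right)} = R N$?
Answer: $\frac{16321}{564} \approx 28.938$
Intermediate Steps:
$K{\left(l \right)} = -7$ ($K{\left(l \right)} = \left(-1\right) 7 = -7$)
$\frac{347}{j{\left(12 \right)}} + \frac{K{\left(-10 \right)}}{G} = \frac{347}{12} - \frac{7}{-329} = 347 \cdot \frac{1}{12} - - \frac{1}{47} = \frac{347}{12} + \frac{1}{47} = \frac{16321}{564}$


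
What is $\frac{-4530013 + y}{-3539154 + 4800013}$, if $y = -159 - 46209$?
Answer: $- \frac{4576381}{1260859} \approx -3.6296$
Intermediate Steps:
$y = -46368$ ($y = -159 - 46209 = -46368$)
$\frac{-4530013 + y}{-3539154 + 4800013} = \frac{-4530013 - 46368}{-3539154 + 4800013} = - \frac{4576381}{1260859}$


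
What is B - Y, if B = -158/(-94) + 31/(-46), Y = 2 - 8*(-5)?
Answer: -88627/2162 ≈ -40.993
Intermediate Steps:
Y = 42 (Y = 2 + 40 = 42)
B = 2177/2162 (B = -158*(-1/94) + 31*(-1/46) = 79/47 - 31/46 = 2177/2162 ≈ 1.0069)
B - Y = 2177/2162 - 1*42 = 2177/2162 - 42 = -88627/2162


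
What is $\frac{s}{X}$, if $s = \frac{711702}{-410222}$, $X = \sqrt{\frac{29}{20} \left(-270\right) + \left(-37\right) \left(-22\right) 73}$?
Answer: $- \frac{355851 \sqrt{236122}}{24215609771} \approx -0.0071407$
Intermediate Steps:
$X = \frac{\sqrt{236122}}{2}$ ($X = \sqrt{29 \cdot \frac{1}{20} \left(-270\right) + 814 \cdot 73} = \sqrt{\frac{29}{20} \left(-270\right) + 59422} = \sqrt{- \frac{783}{2} + 59422} = \sqrt{\frac{118061}{2}} = \frac{\sqrt{236122}}{2} \approx 242.96$)
$s = - \frac{355851}{205111}$ ($s = 711702 \left(- \frac{1}{410222}\right) = - \frac{355851}{205111} \approx -1.7349$)
$\frac{s}{X} = - \frac{355851}{205111 \frac{\sqrt{236122}}{2}} = - \frac{355851 \frac{\sqrt{236122}}{118061}}{205111} = - \frac{355851 \sqrt{236122}}{24215609771}$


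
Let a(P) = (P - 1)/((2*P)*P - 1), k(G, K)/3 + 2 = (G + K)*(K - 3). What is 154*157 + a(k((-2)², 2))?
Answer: 27828853/1151 ≈ 24178.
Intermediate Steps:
k(G, K) = -6 + 3*(-3 + K)*(G + K) (k(G, K) = -6 + 3*((G + K)*(K - 3)) = -6 + 3*((G + K)*(-3 + K)) = -6 + 3*((-3 + K)*(G + K)) = -6 + 3*(-3 + K)*(G + K))
a(P) = (-1 + P)/(-1 + 2*P²) (a(P) = (-1 + P)/(2*P² - 1) = (-1 + P)/(-1 + 2*P²))
154*157 + a(k((-2)², 2)) = 154*157 + (-1 + (-6 - 9*(-2)² - 9*2 + 3*2² + 3*(-2)²*2))/(-1 + 2*(-6 - 9*(-2)² - 9*2 + 3*2² + 3*(-2)²*2)²) = 24178 + (-1 + (-6 - 9*4 - 18 + 3*4 + 3*4*2))/(-1 + 2*(-6 - 9*4 - 18 + 3*4 + 3*4*2)²) = 24178 + (-1 + (-6 - 36 - 18 + 12 + 24))/(-1 + 2*(-6 - 36 - 18 + 12 + 24)²) = 24178 + (-1 - 24)/(-1 + 2*(-24)²) = 24178 - 25/(-1 + 2*576) = 24178 - 25/(-1 + 1152) = 24178 - 25/1151 = 27828853/1151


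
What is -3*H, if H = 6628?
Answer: -19884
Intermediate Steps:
-3*H = -3*6628 = -19884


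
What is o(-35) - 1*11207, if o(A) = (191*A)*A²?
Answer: -8200332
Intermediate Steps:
o(A) = 191*A³
o(-35) - 1*11207 = 191*(-35)³ - 1*11207 = 191*(-42875) - 11207 = -8189125 - 11207 = -8200332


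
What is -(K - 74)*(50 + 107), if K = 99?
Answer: -3925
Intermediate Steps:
-(K - 74)*(50 + 107) = -(99 - 74)*(50 + 107) = -25*157 = -1*3925 = -3925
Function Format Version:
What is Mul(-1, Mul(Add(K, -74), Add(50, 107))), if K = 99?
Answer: -3925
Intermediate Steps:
Mul(-1, Mul(Add(K, -74), Add(50, 107))) = Mul(-1, Mul(Add(99, -74), Add(50, 107))) = Mul(-1, Mul(25, 157)) = Mul(-1, 3925) = -3925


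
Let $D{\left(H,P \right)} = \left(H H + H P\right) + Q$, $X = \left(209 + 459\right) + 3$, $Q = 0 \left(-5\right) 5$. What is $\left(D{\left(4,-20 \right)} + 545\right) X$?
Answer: $322751$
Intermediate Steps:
$Q = 0$ ($Q = 0 \cdot 5 = 0$)
$X = 671$ ($X = 668 + 3 = 671$)
$D{\left(H,P \right)} = H^{2} + H P$ ($D{\left(H,P \right)} = \left(H H + H P\right) + 0 = \left(H^{2} + H P\right) + 0 = H^{2} + H P$)
$\left(D{\left(4,-20 \right)} + 545\right) X = \left(4 \left(4 - 20\right) + 545\right) 671 = \left(4 \left(-16\right) + 545\right) 671 = \left(-64 + 545\right) 671 = 481 \cdot 671 = 322751$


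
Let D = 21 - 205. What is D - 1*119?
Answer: -303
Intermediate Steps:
D = -184
D - 1*119 = -184 - 1*119 = -184 - 119 = -303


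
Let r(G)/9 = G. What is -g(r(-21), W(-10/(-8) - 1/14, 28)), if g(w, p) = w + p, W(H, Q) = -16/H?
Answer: 6685/33 ≈ 202.58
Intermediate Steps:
r(G) = 9*G
g(w, p) = p + w
-g(r(-21), W(-10/(-8) - 1/14, 28)) = -(-16/(-10/(-8) - 1/14) + 9*(-21)) = -(-16/(-10*(-⅛) - 1*1/14) - 189) = -(-16/(5/4 - 1/14) - 189) = -(-16/33/28 - 189) = -(-16*28/33 - 189) = -(-448/33 - 189) = -1*(-6685/33) = 6685/33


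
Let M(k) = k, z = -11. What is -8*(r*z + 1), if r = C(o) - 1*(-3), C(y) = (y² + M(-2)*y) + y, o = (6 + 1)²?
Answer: 207232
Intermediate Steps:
o = 49 (o = 7² = 49)
C(y) = y² - y (C(y) = (y² - 2*y) + y = y² - y)
r = 2355 (r = 49*(-1 + 49) - 1*(-3) = 49*48 + 3 = 2352 + 3 = 2355)
-8*(r*z + 1) = -8*(2355*(-11) + 1) = -8*(-25905 + 1) = -8*(-25904) = 207232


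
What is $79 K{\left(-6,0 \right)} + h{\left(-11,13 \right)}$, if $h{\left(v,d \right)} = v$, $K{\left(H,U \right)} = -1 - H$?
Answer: $384$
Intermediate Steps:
$79 K{\left(-6,0 \right)} + h{\left(-11,13 \right)} = 79 \left(-1 - -6\right) - 11 = 79 \left(-1 + 6\right) - 11 = 79 \cdot 5 - 11 = 395 - 11 = 384$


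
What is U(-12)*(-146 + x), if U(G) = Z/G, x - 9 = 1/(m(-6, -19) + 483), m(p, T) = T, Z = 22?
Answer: 233079/928 ≈ 251.16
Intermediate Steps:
x = 4177/464 (x = 9 + 1/(-19 + 483) = 9 + 1/464 = 4177/464 ≈ 9.0022)
U(G) = 22/G
U(-12)*(-146 + x) = (22/(-12))*(-146 + 4177/464) = (22*(-1/12))*(-63567/464) = -11/6*(-63567/464) = 233079/928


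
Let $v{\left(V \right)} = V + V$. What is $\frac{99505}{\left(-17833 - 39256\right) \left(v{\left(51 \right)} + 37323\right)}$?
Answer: $- \frac{19901}{427311165} \approx -4.6573 \cdot 10^{-5}$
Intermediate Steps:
$v{\left(V \right)} = 2 V$
$\frac{99505}{\left(-17833 - 39256\right) \left(v{\left(51 \right)} + 37323\right)} = \frac{99505}{\left(-17833 - 39256\right) \left(2 \cdot 51 + 37323\right)} = \frac{99505}{\left(-57089\right) \left(102 + 37323\right)} = \frac{99505}{\left(-57089\right) 37425} = \frac{99505}{-2136555825} = 99505 \left(- \frac{1}{2136555825}\right) = - \frac{19901}{427311165}$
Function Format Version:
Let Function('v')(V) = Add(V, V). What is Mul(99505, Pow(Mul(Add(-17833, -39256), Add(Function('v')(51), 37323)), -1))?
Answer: Rational(-19901, 427311165) ≈ -4.6573e-5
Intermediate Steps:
Function('v')(V) = Mul(2, V)
Mul(99505, Pow(Mul(Add(-17833, -39256), Add(Function('v')(51), 37323)), -1)) = Mul(99505, Pow(Mul(Add(-17833, -39256), Add(Mul(2, 51), 37323)), -1)) = Mul(99505, Pow(Mul(-57089, Add(102, 37323)), -1)) = Mul(99505, Pow(Mul(-57089, 37425), -1)) = Mul(99505, Pow(-2136555825, -1)) = Mul(99505, Rational(-1, 2136555825)) = Rational(-19901, 427311165)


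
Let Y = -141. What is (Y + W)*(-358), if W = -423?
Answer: 201912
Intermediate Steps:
(Y + W)*(-358) = (-141 - 423)*(-358) = -564*(-358) = 201912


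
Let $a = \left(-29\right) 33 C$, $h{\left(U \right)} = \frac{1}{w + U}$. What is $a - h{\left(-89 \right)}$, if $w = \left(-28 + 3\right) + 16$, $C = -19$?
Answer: $\frac{1781935}{98} \approx 18183.0$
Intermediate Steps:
$w = -9$ ($w = -25 + 16 = -9$)
$h{\left(U \right)} = \frac{1}{-9 + U}$
$a = 18183$ ($a = \left(-29\right) 33 \left(-19\right) = \left(-957\right) \left(-19\right) = 18183$)
$a - h{\left(-89 \right)} = 18183 - \frac{1}{-9 - 89} = 18183 - \frac{1}{-98} = 18183 - - \frac{1}{98} = 18183 + \frac{1}{98} = \frac{1781935}{98}$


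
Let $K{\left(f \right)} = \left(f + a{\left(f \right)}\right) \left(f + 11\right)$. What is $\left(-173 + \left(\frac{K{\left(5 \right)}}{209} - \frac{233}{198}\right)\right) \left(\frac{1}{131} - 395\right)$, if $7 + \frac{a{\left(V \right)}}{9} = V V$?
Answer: $\frac{476011088}{7467} \approx 63749.0$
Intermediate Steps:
$a{\left(V \right)} = -63 + 9 V^{2}$ ($a{\left(V \right)} = -63 + 9 V V = -63 + 9 V^{2}$)
$K{\left(f \right)} = \left(11 + f\right) \left(-63 + f + 9 f^{2}\right)$ ($K{\left(f \right)} = \left(f + \left(-63 + 9 f^{2}\right)\right) \left(f + 11\right) = \left(-63 + f + 9 f^{2}\right) \left(11 + f\right) = \left(11 + f\right) \left(-63 + f + 9 f^{2}\right)$)
$\left(-173 + \left(\frac{K{\left(5 \right)}}{209} - \frac{233}{198}\right)\right) \left(\frac{1}{131} - 395\right) = \left(-173 - \left(\frac{233}{198} - \frac{-693 - 260 + 9 \cdot 5^{3} + 100 \cdot 5^{2}}{209}\right)\right) \left(\frac{1}{131} - 395\right) = \left(-173 - \left(\frac{233}{198} - \left(-693 - 260 + 9 \cdot 125 + 100 \cdot 25\right) \frac{1}{209}\right)\right) \left(\frac{1}{131} - 395\right) = \left(-173 - \left(\frac{233}{198} - \left(-693 - 260 + 1125 + 2500\right) \frac{1}{209}\right)\right) \left(- \frac{51744}{131}\right) = \left(-173 + \left(2672 \cdot \frac{1}{209} - \frac{233}{198}\right)\right) \left(- \frac{51744}{131}\right) = \left(-173 + \left(\frac{2672}{209} - \frac{233}{198}\right)\right) \left(- \frac{51744}{131}\right) = \left(-173 + \frac{43669}{3762}\right) \left(- \frac{51744}{131}\right) = \left(- \frac{607157}{3762}\right) \left(- \frac{51744}{131}\right) = \frac{476011088}{7467}$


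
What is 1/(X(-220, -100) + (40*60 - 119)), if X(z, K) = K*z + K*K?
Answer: 1/34281 ≈ 2.9171e-5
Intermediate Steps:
X(z, K) = K² + K*z (X(z, K) = K*z + K² = K² + K*z)
1/(X(-220, -100) + (40*60 - 119)) = 1/(-100*(-100 - 220) + (40*60 - 119)) = 1/(-100*(-320) + (2400 - 119)) = 1/(32000 + 2281) = 1/34281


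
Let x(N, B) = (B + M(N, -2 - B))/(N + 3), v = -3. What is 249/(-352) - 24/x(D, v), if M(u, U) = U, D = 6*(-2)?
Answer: -38265/352 ≈ -108.71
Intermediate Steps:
D = -12
x(N, B) = -2/(3 + N) (x(N, B) = (B + (-2 - B))/(N + 3) = -2/(3 + N))
249/(-352) - 24/x(D, v) = 249/(-352) - 24/((-2/(3 - 12))) = 249*(-1/352) - 24/((-2/(-9))) = -249/352 - 24/((-2*(-1/9))) = -249/352 - 24/2/9 = -249/352 - 24*9/2 = -249/352 - 108 = -38265/352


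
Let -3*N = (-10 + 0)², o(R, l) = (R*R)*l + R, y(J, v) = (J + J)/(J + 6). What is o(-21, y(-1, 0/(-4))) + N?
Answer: -3461/15 ≈ -230.73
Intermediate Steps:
y(J, v) = 2*J/(6 + J) (y(J, v) = (2*J)/(6 + J) = 2*J/(6 + J))
o(R, l) = R + l*R² (o(R, l) = R²*l + R = l*R² + R = R + l*R²)
N = -100/3 (N = -(-10 + 0)²/3 = -⅓*(-10)² = -⅓*100 = -100/3 ≈ -33.333)
o(-21, y(-1, 0/(-4))) + N = -21*(1 - 42*(-1)/(6 - 1)) - 100/3 = -21*(1 - 42*(-1)/5) - 100/3 = -21*(1 - 21*(-⅖)) - 100/3 = -21*(1 + 42/5) - 100/3 = -21*47/5 - 100/3 = -987/5 - 100/3 = -3461/15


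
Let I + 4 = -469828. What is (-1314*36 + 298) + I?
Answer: -516838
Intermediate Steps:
I = -469832 (I = -4 - 469828 = -469832)
(-1314*36 + 298) + I = (-1314*36 + 298) - 469832 = (-219*216 + 298) - 469832 = (-47304 + 298) - 469832 = -47006 - 469832 = -516838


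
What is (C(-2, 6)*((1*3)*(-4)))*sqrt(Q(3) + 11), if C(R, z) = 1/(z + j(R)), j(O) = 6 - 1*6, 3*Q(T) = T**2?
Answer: -2*sqrt(14) ≈ -7.4833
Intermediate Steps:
Q(T) = T**2/3
j(O) = 0 (j(O) = 6 - 6 = 0)
C(R, z) = 1/z (C(R, z) = 1/(z + 0) = 1/z)
(C(-2, 6)*((1*3)*(-4)))*sqrt(Q(3) + 11) = (((1*3)*(-4))/6)*sqrt((1/3)*3**2 + 11) = ((3*(-4))/6)*sqrt((1/3)*9 + 11) = ((1/6)*(-12))*sqrt(3 + 11) = -2*sqrt(14)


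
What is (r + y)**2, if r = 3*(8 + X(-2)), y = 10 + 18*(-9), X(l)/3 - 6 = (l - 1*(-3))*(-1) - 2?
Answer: 10201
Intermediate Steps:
X(l) = 3 - 3*l (X(l) = 18 + 3*((l - 1*(-3))*(-1) - 2) = 18 + 3*((l + 3)*(-1) - 2) = 18 + 3*((3 + l)*(-1) - 2) = 18 + 3*((-3 - l) - 2) = 18 + 3*(-5 - l) = 18 + (-15 - 3*l) = 3 - 3*l)
y = -152 (y = 10 - 162 = -152)
r = 51 (r = 3*(8 + (3 - 3*(-2))) = 3*(8 + (3 + 6)) = 3*(8 + 9) = 3*17 = 51)
(r + y)**2 = (51 - 152)**2 = (-101)**2 = 10201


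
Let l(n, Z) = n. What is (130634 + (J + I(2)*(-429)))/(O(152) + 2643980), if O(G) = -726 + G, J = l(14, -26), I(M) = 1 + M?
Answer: 129361/2643406 ≈ 0.048937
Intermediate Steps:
J = 14
(130634 + (J + I(2)*(-429)))/(O(152) + 2643980) = (130634 + (14 + (1 + 2)*(-429)))/((-726 + 152) + 2643980) = (130634 + (14 + 3*(-429)))/(-574 + 2643980) = (130634 + (14 - 1287))/2643406 = (130634 - 1273)*(1/2643406) = 129361*(1/2643406) = 129361/2643406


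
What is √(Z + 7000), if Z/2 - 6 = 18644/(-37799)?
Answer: 10*√100170865307/37799 ≈ 83.732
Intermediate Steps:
Z = 416300/37799 (Z = 12 + 2*(18644/(-37799)) = 12 + 2*(18644*(-1/37799)) = 12 + 2*(-18644/37799) = 12 - 37288/37799 = 416300/37799 ≈ 11.014)
√(Z + 7000) = √(416300/37799 + 7000) = √(265009300/37799) = 10*√100170865307/37799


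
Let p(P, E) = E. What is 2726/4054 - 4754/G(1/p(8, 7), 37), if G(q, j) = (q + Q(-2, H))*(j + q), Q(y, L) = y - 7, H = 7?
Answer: 247076551/16337620 ≈ 15.123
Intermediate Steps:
Q(y, L) = -7 + y
G(q, j) = (-9 + q)*(j + q) (G(q, j) = (q + (-7 - 2))*(j + q) = (q - 9)*(j + q) = (-9 + q)*(j + q))
2726/4054 - 4754/G(1/p(8, 7), 37) = 2726/4054 - 4754/((1/7)² - 9*37 - 9/7 + 37/7) = 2726*(1/4054) - 4754/((⅐)² - 333 - 9*⅐ + 37*(⅐)) = 1363/2027 - 4754/(1/49 - 333 - 9/7 + 37/7) = 1363/2027 - 4754/(-16120/49) = 1363/2027 - 4754*(-49/16120) = 1363/2027 + 116473/8060 = 247076551/16337620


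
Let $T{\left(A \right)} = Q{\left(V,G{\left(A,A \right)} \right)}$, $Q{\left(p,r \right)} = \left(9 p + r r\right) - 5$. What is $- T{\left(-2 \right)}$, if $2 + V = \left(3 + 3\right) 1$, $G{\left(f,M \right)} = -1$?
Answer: $-32$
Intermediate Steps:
$V = 4$ ($V = -2 + \left(3 + 3\right) 1 = -2 + 6 \cdot 1 = -2 + 6 = 4$)
$Q{\left(p,r \right)} = -5 + r^{2} + 9 p$ ($Q{\left(p,r \right)} = \left(9 p + r^{2}\right) - 5 = \left(r^{2} + 9 p\right) - 5 = -5 + r^{2} + 9 p$)
$T{\left(A \right)} = 32$ ($T{\left(A \right)} = -5 + \left(-1\right)^{2} + 9 \cdot 4 = -5 + 1 + 36 = 32$)
$- T{\left(-2 \right)} = \left(-1\right) 32 = -32$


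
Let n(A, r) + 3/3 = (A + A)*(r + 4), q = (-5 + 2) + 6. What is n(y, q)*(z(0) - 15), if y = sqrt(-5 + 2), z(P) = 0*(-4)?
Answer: 15 - 210*I*sqrt(3) ≈ 15.0 - 363.73*I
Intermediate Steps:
q = 3 (q = -3 + 6 = 3)
z(P) = 0
y = I*sqrt(3) (y = sqrt(-3) = I*sqrt(3) ≈ 1.732*I)
n(A, r) = -1 + 2*A*(4 + r) (n(A, r) = -1 + (A + A)*(r + 4) = -1 + (2*A)*(4 + r) = -1 + 2*A*(4 + r))
n(y, q)*(z(0) - 15) = (-1 + 8*(I*sqrt(3)) + 2*(I*sqrt(3))*3)*(0 - 15) = (-1 + 8*I*sqrt(3) + 6*I*sqrt(3))*(-15) = (-1 + 14*I*sqrt(3))*(-15) = 15 - 210*I*sqrt(3)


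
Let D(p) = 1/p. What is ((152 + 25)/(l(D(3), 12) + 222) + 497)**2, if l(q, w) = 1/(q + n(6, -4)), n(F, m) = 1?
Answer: 21858144025/88209 ≈ 2.4780e+5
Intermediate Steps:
l(q, w) = 1/(1 + q) (l(q, w) = 1/(q + 1) = 1/(1 + q))
((152 + 25)/(l(D(3), 12) + 222) + 497)**2 = ((152 + 25)/(1/(1 + 1/3) + 222) + 497)**2 = (177/(1/(1 + 1/3) + 222) + 497)**2 = (177/(1/(4/3) + 222) + 497)**2 = (177/(3/4 + 222) + 497)**2 = (177/(891/4) + 497)**2 = (177*(4/891) + 497)**2 = (236/297 + 497)**2 = (147845/297)**2 = 21858144025/88209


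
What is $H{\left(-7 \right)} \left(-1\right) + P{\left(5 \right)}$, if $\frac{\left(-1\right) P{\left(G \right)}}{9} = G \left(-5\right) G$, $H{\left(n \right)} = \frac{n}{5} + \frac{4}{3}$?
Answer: $\frac{16876}{15} \approx 1125.1$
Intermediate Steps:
$H{\left(n \right)} = \frac{4}{3} + \frac{n}{5}$ ($H{\left(n \right)} = n \frac{1}{5} + 4 \cdot \frac{1}{3} = \frac{n}{5} + \frac{4}{3} = \frac{4}{3} + \frac{n}{5}$)
$P{\left(G \right)} = 45 G^{2}$ ($P{\left(G \right)} = - 9 G \left(-5\right) G = - 9 - 5 G G = - 9 \left(- 5 G^{2}\right) = 45 G^{2}$)
$H{\left(-7 \right)} \left(-1\right) + P{\left(5 \right)} = \left(\frac{4}{3} + \frac{1}{5} \left(-7\right)\right) \left(-1\right) + 45 \cdot 5^{2} = \left(\frac{4}{3} - \frac{7}{5}\right) \left(-1\right) + 45 \cdot 25 = \left(- \frac{1}{15}\right) \left(-1\right) + 1125 = \frac{1}{15} + 1125 = \frac{16876}{15}$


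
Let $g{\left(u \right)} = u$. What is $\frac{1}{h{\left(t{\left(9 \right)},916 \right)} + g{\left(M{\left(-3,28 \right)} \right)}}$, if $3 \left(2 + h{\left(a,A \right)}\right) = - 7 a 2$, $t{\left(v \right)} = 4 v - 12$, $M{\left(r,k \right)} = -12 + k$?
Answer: $- \frac{1}{98} \approx -0.010204$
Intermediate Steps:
$t{\left(v \right)} = -12 + 4 v$ ($t{\left(v \right)} = 4 v - 12 = -12 + 4 v$)
$h{\left(a,A \right)} = -2 - \frac{14 a}{3}$ ($h{\left(a,A \right)} = -2 + \frac{- 7 a 2}{3} = -2 + \frac{\left(-14\right) a}{3} = -2 - \frac{14 a}{3}$)
$\frac{1}{h{\left(t{\left(9 \right)},916 \right)} + g{\left(M{\left(-3,28 \right)} \right)}} = \frac{1}{\left(-2 - \frac{14 \left(-12 + 4 \cdot 9\right)}{3}\right) + \left(-12 + 28\right)} = \frac{1}{\left(-2 - \frac{14 \left(-12 + 36\right)}{3}\right) + 16} = \frac{1}{\left(-2 - 112\right) + 16} = \frac{1}{-114 + 16} = \frac{1}{-98} = - \frac{1}{98}$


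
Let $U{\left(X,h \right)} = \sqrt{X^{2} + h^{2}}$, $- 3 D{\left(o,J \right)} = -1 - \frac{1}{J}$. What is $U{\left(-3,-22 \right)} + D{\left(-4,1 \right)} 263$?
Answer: $\frac{526}{3} + \sqrt{493} \approx 197.54$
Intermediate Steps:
$D{\left(o,J \right)} = \frac{1}{3} + \frac{1}{3 J}$ ($D{\left(o,J \right)} = - \frac{-1 - \frac{1}{J}}{3} = \frac{1}{3} + \frac{1}{3 J}$)
$U{\left(-3,-22 \right)} + D{\left(-4,1 \right)} 263 = \sqrt{\left(-3\right)^{2} + \left(-22\right)^{2}} + \frac{1 + 1}{3 \cdot 1} \cdot 263 = \sqrt{9 + 484} + \frac{1}{3} \cdot 1 \cdot 2 \cdot 263 = \sqrt{493} + \frac{2}{3} \cdot 263 = \sqrt{493} + \frac{526}{3} = \frac{526}{3} + \sqrt{493}$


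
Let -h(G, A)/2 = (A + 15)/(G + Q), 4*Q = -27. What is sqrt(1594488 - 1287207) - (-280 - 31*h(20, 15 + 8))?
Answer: 5416/53 + sqrt(307281) ≈ 656.52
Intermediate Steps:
Q = -27/4 (Q = (1/4)*(-27) = -27/4 ≈ -6.7500)
h(G, A) = -2*(15 + A)/(-27/4 + G) (h(G, A) = -2*(A + 15)/(G - 27/4) = -2*(15 + A)/(-27/4 + G))
sqrt(1594488 - 1287207) - (-280 - 31*h(20, 15 + 8)) = sqrt(1594488 - 1287207) - (-280 - 248*(-15 - (15 + 8))/(-27 + 4*20)) = sqrt(307281) - (-280 - 248*(-15 - 1*23)/(-27 + 80)) = sqrt(307281) - (-280 - 248*(-15 - 23)/53) = sqrt(307281) - (-280 - 248*(-38)/53) = sqrt(307281) - (-280 - 31*(-304/53)) = sqrt(307281) - (-280 + 9424/53) = sqrt(307281) - 1*(-5416/53) = sqrt(307281) + 5416/53 = 5416/53 + sqrt(307281)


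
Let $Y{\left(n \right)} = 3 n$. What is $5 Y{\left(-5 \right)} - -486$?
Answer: $411$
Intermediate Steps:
$5 Y{\left(-5 \right)} - -486 = 5 \cdot 3 \left(-5\right) - -486 = 5 \left(-15\right) + 486 = -75 + 486 = 411$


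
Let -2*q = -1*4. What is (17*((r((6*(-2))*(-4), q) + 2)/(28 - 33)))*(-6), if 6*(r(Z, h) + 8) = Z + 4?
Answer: 272/5 ≈ 54.400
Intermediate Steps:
q = 2 (q = -(-1)*4/2 = -1/2*(-4) = 2)
r(Z, h) = -22/3 + Z/6 (r(Z, h) = -8 + (Z + 4)/6 = -8 + (4 + Z)/6 = -8 + (2/3 + Z/6) = -22/3 + Z/6)
(17*((r((6*(-2))*(-4), q) + 2)/(28 - 33)))*(-6) = (17*(((-22/3 + ((6*(-2))*(-4))/6) + 2)/(28 - 33)))*(-6) = (17*(((-22/3 + (-12*(-4))/6) + 2)/(-5)))*(-6) = (17*(((-22/3 + (1/6)*48) + 2)*(-1/5)))*(-6) = (17*(((-22/3 + 8) + 2)*(-1/5)))*(-6) = (17*((2/3 + 2)*(-1/5)))*(-6) = (17*((8/3)*(-1/5)))*(-6) = (17*(-8/15))*(-6) = -136/15*(-6) = 272/5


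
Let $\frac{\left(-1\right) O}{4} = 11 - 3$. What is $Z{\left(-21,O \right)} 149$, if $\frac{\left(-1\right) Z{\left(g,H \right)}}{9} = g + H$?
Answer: $71073$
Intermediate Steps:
$O = -32$ ($O = - 4 \left(11 - 3\right) = \left(-4\right) 8 = -32$)
$Z{\left(g,H \right)} = - 9 H - 9 g$ ($Z{\left(g,H \right)} = - 9 \left(g + H\right) = - 9 \left(H + g\right) = - 9 H - 9 g$)
$Z{\left(-21,O \right)} 149 = \left(\left(-9\right) \left(-32\right) - -189\right) 149 = \left(288 + 189\right) 149 = 477 \cdot 149 = 71073$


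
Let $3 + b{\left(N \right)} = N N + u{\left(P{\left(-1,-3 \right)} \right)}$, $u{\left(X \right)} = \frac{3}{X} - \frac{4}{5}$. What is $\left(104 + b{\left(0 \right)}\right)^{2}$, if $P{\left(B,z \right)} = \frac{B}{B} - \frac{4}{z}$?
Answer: $\frac{12616704}{1225} \approx 10299.0$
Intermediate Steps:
$P{\left(B,z \right)} = 1 - \frac{4}{z}$
$u{\left(X \right)} = - \frac{4}{5} + \frac{3}{X}$ ($u{\left(X \right)} = \frac{3}{X} - \frac{4}{5} = - \frac{4}{5} + \frac{3}{X}$)
$b{\left(N \right)} = - \frac{88}{35} + N^{2}$ ($b{\left(N \right)} = -3 - \left(\frac{4}{5} - 3 \left(- \frac{3}{-4 - 3}\right) - N N\right) = -3 - \left(\frac{4}{5} - \frac{9}{7} - N^{2}\right) = -3 + \left(N^{2} + \left(- \frac{4}{5} + 3 \cdot \frac{3}{7}\right)\right) = -3 + \left(N^{2} + \left(- \frac{4}{5} + \frac{9}{7}\right)\right) = -3 + \left(N^{2} + \frac{17}{35}\right) = -3 + \left(\frac{17}{35} + N^{2}\right) = - \frac{88}{35} + N^{2}$)
$\left(104 + b{\left(0 \right)}\right)^{2} = \left(104 - \left(\frac{88}{35} - 0^{2}\right)\right)^{2} = \left(104 + \left(- \frac{88}{35} + 0\right)\right)^{2} = \left(104 - \frac{88}{35}\right)^{2} = \left(\frac{3552}{35}\right)^{2} = \frac{12616704}{1225}$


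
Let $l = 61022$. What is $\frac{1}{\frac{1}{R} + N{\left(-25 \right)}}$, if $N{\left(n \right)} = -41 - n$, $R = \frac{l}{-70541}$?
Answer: $- \frac{61022}{1046893} \approx -0.058289$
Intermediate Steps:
$R = - \frac{61022}{70541}$ ($R = \frac{61022}{-70541} = 61022 \left(- \frac{1}{70541}\right) = - \frac{61022}{70541} \approx -0.86506$)
$\frac{1}{\frac{1}{R} + N{\left(-25 \right)}} = \frac{1}{\frac{1}{- \frac{61022}{70541}} - 16} = \frac{1}{- \frac{70541}{61022} + \left(-41 + 25\right)} = \frac{1}{- \frac{70541}{61022} - 16} = \frac{1}{- \frac{1046893}{61022}} = - \frac{61022}{1046893}$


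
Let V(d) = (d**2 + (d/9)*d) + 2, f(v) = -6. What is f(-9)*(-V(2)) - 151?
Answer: -337/3 ≈ -112.33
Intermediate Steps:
V(d) = 2 + 10*d**2/9 (V(d) = (d**2 + (d*(1/9))*d) + 2 = (d**2 + (d/9)*d) + 2 = (d**2 + d**2/9) + 2 = 10*d**2/9 + 2 = 2 + 10*d**2/9)
f(-9)*(-V(2)) - 151 = -(-6)*(2 + (10/9)*2**2) - 151 = -(-6)*(2 + (10/9)*4) - 151 = -(-6)*(2 + 40/9) - 151 = -(-6)*58/9 - 151 = -6*(-58/9) - 151 = 116/3 - 151 = -337/3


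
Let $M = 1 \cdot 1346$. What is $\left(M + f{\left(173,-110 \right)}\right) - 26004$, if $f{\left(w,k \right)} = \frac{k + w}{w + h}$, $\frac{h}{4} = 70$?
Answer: $- \frac{3723337}{151} \approx -24658.0$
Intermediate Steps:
$h = 280$ ($h = 4 \cdot 70 = 280$)
$f{\left(w,k \right)} = \frac{k + w}{280 + w}$ ($f{\left(w,k \right)} = \frac{k + w}{w + 280} = \frac{k + w}{280 + w}$)
$M = 1346$
$\left(M + f{\left(173,-110 \right)}\right) - 26004 = \left(1346 + \frac{-110 + 173}{280 + 173}\right) - 26004 = \left(1346 + \frac{1}{453} \cdot 63\right) - 26004 = \left(1346 + \frac{21}{151}\right) - 26004 = \frac{203267}{151} - 26004 = - \frac{3723337}{151}$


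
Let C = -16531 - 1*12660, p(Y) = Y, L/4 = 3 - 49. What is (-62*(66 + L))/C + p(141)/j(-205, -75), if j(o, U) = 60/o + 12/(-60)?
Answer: -844504771/2948291 ≈ -286.44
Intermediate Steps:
L = -184 (L = 4*(3 - 49) = 4*(-46) = -184)
j(o, U) = -⅕ + 60/o (j(o, U) = 60/o + 12*(-1/60) = 60/o - ⅕ = -⅕ + 60/o)
C = -29191 (C = -16531 - 12660 = -29191)
(-62*(66 + L))/C + p(141)/j(-205, -75) = -62*(66 - 184)/(-29191) + 141/(((⅕)*(300 - 1*(-205))/(-205))) = -62*(-118)*(-1/29191) + 141/(((⅕)*(-1/205)*(300 + 205))) = 7316*(-1/29191) + 141/(((⅕)*(-1/205)*505)) = -7316/29191 + 141/(-101/205) = -7316/29191 + 141*(-205/101) = -7316/29191 - 28905/101 = -844504771/2948291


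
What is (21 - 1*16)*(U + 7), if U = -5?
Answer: 10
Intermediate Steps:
(21 - 1*16)*(U + 7) = (21 - 1*16)*(-5 + 7) = (21 - 16)*2 = 5*2 = 10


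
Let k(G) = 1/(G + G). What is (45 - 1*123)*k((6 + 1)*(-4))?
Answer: 39/28 ≈ 1.3929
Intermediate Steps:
k(G) = 1/(2*G)
(45 - 1*123)*k((6 + 1)*(-4)) = (45 - 1*123)*(1/(2*(((6 + 1)*(-4))))) = (45 - 123)*(1/(2*((7*(-4))))) = -39/(-28) = -39*(-1)/28 = -78*(-1/56) = 39/28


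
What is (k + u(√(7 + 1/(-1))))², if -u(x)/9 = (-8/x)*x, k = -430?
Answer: 128164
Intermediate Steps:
u(x) = 72 (u(x) = -9*(-8/x)*x = -9*(-8) = 72)
(k + u(√(7 + 1/(-1))))² = (-430 + 72)² = (-358)² = 128164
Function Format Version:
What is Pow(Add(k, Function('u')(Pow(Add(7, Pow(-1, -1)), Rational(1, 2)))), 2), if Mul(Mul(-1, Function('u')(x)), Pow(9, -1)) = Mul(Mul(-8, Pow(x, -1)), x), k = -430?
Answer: 128164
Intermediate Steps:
Function('u')(x) = 72 (Function('u')(x) = Mul(-9, Mul(Mul(-8, Pow(x, -1)), x)) = Mul(-9, -8) = 72)
Pow(Add(k, Function('u')(Pow(Add(7, Pow(-1, -1)), Rational(1, 2)))), 2) = Pow(Add(-430, 72), 2) = Pow(-358, 2) = 128164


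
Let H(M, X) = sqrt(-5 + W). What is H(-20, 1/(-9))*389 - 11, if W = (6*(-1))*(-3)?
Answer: -11 + 389*sqrt(13) ≈ 1391.6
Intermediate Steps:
W = 18 (W = -6*(-3) = 18)
H(M, X) = sqrt(13) (H(M, X) = sqrt(-5 + 18) = sqrt(13))
H(-20, 1/(-9))*389 - 11 = sqrt(13)*389 - 11 = 389*sqrt(13) - 11 = -11 + 389*sqrt(13)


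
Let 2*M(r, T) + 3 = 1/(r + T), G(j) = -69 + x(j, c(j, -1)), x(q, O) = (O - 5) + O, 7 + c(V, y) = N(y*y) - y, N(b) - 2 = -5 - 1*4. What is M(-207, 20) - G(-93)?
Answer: 18419/187 ≈ 98.497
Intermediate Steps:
N(b) = -7 (N(b) = 2 + (-5 - 1*4) = 2 + (-5 - 4) = 2 - 9 = -7)
c(V, y) = -14 - y (c(V, y) = -7 + (-7 - y) = -14 - y)
x(q, O) = -5 + 2*O (x(q, O) = (-5 + O) + O = -5 + 2*O)
G(j) = -100 (G(j) = -69 + (-5 + 2*(-14 - 1*(-1))) = -69 + (-5 + 2*(-14 + 1)) = -69 + (-5 + 2*(-13)) = -69 + (-5 - 26) = -69 - 31 = -100)
M(r, T) = -3/2 + 1/(2*(T + r)) (M(r, T) = -3/2 + 1/(2*(r + T)) = -3/2 + 1/(2*(T + r)))
M(-207, 20) - G(-93) = (1 - 3*20 - 3*(-207))/(2*(20 - 207)) - 1*(-100) = (½)*(1 - 60 + 621)/(-187) + 100 = (½)*(-1/187)*562 + 100 = -281/187 + 100 = 18419/187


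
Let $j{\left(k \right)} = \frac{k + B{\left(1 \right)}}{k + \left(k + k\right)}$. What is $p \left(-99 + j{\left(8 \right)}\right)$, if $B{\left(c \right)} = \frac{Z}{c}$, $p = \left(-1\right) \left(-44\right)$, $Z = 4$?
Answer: $-4334$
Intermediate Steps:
$p = 44$
$B{\left(c \right)} = \frac{4}{c}$
$j{\left(k \right)} = \frac{4 + k}{3 k}$ ($j{\left(k \right)} = \frac{k + \frac{4}{1}}{k + \left(k + k\right)} = \frac{k + 4 \cdot 1}{k + 2 k} = \frac{k + 4}{3 k} = \left(4 + k\right) \frac{1}{3 k} = \frac{4 + k}{3 k}$)
$p \left(-99 + j{\left(8 \right)}\right) = 44 \left(-99 + \frac{4 + 8}{3 \cdot 8}\right) = 44 \left(-99 + \frac{1}{3} \cdot \frac{1}{8} \cdot 12\right) = 44 \left(-99 + \frac{1}{2}\right) = 44 \left(- \frac{197}{2}\right) = -4334$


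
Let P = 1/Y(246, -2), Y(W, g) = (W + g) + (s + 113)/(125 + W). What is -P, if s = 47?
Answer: -371/90684 ≈ -0.0040911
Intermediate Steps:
Y(W, g) = W + g + 160/(125 + W) (Y(W, g) = (W + g) + (47 + 113)/(125 + W) = (W + g) + 160/(125 + W) = W + g + 160/(125 + W))
P = 371/90684 (P = 1/((160 + 246² + 125*246 + 125*(-2) + 246*(-2))/(125 + 246)) = 1/((160 + 60516 + 30750 - 250 - 492)/371) = 1/((1/371)*90684) = 1/(90684/371) = 371/90684 ≈ 0.0040911)
-P = -1*371/90684 = -371/90684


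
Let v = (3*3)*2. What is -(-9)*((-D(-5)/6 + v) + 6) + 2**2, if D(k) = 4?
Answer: 214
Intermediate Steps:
v = 18 (v = 9*2 = 18)
-(-9)*((-D(-5)/6 + v) + 6) + 2**2 = -(-9)*((-1*4/6 + 18) + 6) + 2**2 = -(-9)*((-4*1/6 + 18) + 6) + 4 = -(-9)*((-2/3 + 18) + 6) + 4 = -(-9)*(52/3 + 6) + 4 = -(-9)*70/3 + 4 = -9*(-70/3) + 4 = 210 + 4 = 214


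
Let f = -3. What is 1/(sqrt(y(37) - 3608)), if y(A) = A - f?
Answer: -I*sqrt(223)/892 ≈ -0.016741*I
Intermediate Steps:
y(A) = 3 + A (y(A) = A - 1*(-3) = A + 3 = 3 + A)
1/(sqrt(y(37) - 3608)) = 1/(sqrt((3 + 37) - 3608)) = 1/(sqrt(40 - 3608)) = 1/(sqrt(-3568)) = 1/(4*I*sqrt(223)) = -I*sqrt(223)/892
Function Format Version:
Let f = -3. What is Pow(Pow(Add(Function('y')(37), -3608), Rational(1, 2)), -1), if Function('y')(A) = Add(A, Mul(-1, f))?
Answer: Mul(Rational(-1, 892), I, Pow(223, Rational(1, 2))) ≈ Mul(-0.016741, I)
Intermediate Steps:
Function('y')(A) = Add(3, A) (Function('y')(A) = Add(A, Mul(-1, -3)) = Add(A, 3) = Add(3, A))
Pow(Pow(Add(Function('y')(37), -3608), Rational(1, 2)), -1) = Pow(Pow(Add(Add(3, 37), -3608), Rational(1, 2)), -1) = Pow(Pow(Add(40, -3608), Rational(1, 2)), -1) = Pow(Pow(-3568, Rational(1, 2)), -1) = Pow(Mul(4, I, Pow(223, Rational(1, 2))), -1) = Mul(Rational(-1, 892), I, Pow(223, Rational(1, 2)))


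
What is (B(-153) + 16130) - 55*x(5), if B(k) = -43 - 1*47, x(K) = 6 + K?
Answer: 15435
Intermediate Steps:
B(k) = -90 (B(k) = -43 - 47 = -90)
(B(-153) + 16130) - 55*x(5) = (-90 + 16130) - 55*(6 + 5) = 16040 - 55*11 = 16040 - 605 = 15435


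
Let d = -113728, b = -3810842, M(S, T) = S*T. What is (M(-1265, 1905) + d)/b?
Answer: 2523553/3810842 ≈ 0.66220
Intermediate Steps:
(M(-1265, 1905) + d)/b = (-1265*1905 - 113728)/(-3810842) = (-2409825 - 113728)*(-1/3810842) = -2523553*(-1/3810842) = 2523553/3810842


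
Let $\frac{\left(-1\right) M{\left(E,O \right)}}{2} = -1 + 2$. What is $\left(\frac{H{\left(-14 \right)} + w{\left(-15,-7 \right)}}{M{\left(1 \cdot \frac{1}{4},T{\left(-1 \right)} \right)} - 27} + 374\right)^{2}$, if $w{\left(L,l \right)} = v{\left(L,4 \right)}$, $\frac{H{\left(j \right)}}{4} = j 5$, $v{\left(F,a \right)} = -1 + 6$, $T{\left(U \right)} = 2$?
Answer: $\frac{123676641}{841} \approx 1.4706 \cdot 10^{5}$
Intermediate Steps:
$M{\left(E,O \right)} = -2$ ($M{\left(E,O \right)} = - 2 \left(-1 + 2\right) = \left(-2\right) 1 = -2$)
$v{\left(F,a \right)} = 5$
$H{\left(j \right)} = 20 j$ ($H{\left(j \right)} = 4 j 5 = 4 \cdot 5 j = 20 j$)
$w{\left(L,l \right)} = 5$
$\left(\frac{H{\left(-14 \right)} + w{\left(-15,-7 \right)}}{M{\left(1 \cdot \frac{1}{4},T{\left(-1 \right)} \right)} - 27} + 374\right)^{2} = \left(\frac{20 \left(-14\right) + 5}{-2 - 27} + 374\right)^{2} = \left(\frac{-280 + 5}{-29} + 374\right)^{2} = \left(\left(-275\right) \left(- \frac{1}{29}\right) + 374\right)^{2} = \left(\frac{275}{29} + 374\right)^{2} = \left(\frac{11121}{29}\right)^{2} = \frac{123676641}{841}$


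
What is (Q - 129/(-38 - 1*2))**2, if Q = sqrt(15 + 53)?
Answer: 125441/1600 + 129*sqrt(17)/10 ≈ 131.59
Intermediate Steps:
Q = 2*sqrt(17) (Q = sqrt(68) = 2*sqrt(17) ≈ 8.2462)
(Q - 129/(-38 - 1*2))**2 = (2*sqrt(17) - 129/(-38 - 1*2))**2 = (2*sqrt(17) - 129/(-38 - 2))**2 = (2*sqrt(17) - 129/(-40))**2 = (2*sqrt(17) - 129*(-1/40))**2 = (2*sqrt(17) + 129/40)**2 = (129/40 + 2*sqrt(17))**2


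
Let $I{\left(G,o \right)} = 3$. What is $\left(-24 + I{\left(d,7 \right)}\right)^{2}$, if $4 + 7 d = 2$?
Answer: $441$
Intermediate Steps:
$d = - \frac{2}{7}$ ($d = - \frac{4}{7} + \frac{1}{7} \cdot 2 = - \frac{4}{7} + \frac{2}{7} = - \frac{2}{7} \approx -0.28571$)
$\left(-24 + I{\left(d,7 \right)}\right)^{2} = \left(-24 + 3\right)^{2} = \left(-21\right)^{2} = 441$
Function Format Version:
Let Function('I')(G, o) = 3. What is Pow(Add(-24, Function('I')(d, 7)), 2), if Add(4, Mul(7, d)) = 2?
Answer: 441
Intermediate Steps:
d = Rational(-2, 7) (d = Add(Rational(-4, 7), Mul(Rational(1, 7), 2)) = Add(Rational(-4, 7), Rational(2, 7)) = Rational(-2, 7) ≈ -0.28571)
Pow(Add(-24, Function('I')(d, 7)), 2) = Pow(Add(-24, 3), 2) = Pow(-21, 2) = 441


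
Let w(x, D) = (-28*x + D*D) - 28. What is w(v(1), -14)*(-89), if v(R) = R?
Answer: -12460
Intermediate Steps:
w(x, D) = -28 + D**2 - 28*x (w(x, D) = (-28*x + D**2) - 28 = (D**2 - 28*x) - 28 = -28 + D**2 - 28*x)
w(v(1), -14)*(-89) = (-28 + (-14)**2 - 28*1)*(-89) = (-28 + 196 - 28)*(-89) = 140*(-89) = -12460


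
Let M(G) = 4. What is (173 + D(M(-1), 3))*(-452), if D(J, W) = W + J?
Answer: -81360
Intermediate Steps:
D(J, W) = J + W
(173 + D(M(-1), 3))*(-452) = (173 + (4 + 3))*(-452) = (173 + 7)*(-452) = 180*(-452) = -81360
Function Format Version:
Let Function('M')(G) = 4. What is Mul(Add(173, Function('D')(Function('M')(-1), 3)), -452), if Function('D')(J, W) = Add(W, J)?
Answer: -81360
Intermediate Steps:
Function('D')(J, W) = Add(J, W)
Mul(Add(173, Function('D')(Function('M')(-1), 3)), -452) = Mul(Add(173, Add(4, 3)), -452) = Mul(Add(173, 7), -452) = Mul(180, -452) = -81360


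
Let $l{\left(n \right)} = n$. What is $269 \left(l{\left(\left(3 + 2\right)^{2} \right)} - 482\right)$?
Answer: $-122933$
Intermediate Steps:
$269 \left(l{\left(\left(3 + 2\right)^{2} \right)} - 482\right) = 269 \left(\left(3 + 2\right)^{2} - 482\right) = 269 \left(5^{2} - 482\right) = 269 \left(25 - 482\right) = 269 \left(-457\right) = -122933$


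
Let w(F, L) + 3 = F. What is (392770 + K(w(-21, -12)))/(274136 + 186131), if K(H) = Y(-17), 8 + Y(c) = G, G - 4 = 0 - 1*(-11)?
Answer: 392777/460267 ≈ 0.85337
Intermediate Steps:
w(F, L) = -3 + F
G = 15 (G = 4 + (0 - 1*(-11)) = 4 + (0 + 11) = 4 + 11 = 15)
Y(c) = 7 (Y(c) = -8 + 15 = 7)
K(H) = 7
(392770 + K(w(-21, -12)))/(274136 + 186131) = (392770 + 7)/(274136 + 186131) = 392777/460267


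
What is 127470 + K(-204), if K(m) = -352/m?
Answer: 6501058/51 ≈ 1.2747e+5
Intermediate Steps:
127470 + K(-204) = 127470 - 352/(-204) = 127470 - 352*(-1/204) = 127470 + 88/51 = 6501058/51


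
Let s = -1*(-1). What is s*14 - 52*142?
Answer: -7370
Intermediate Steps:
s = 1
s*14 - 52*142 = 1*14 - 52*142 = 14 - 7384 = -7370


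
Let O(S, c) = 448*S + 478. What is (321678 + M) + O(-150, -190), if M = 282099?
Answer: 537055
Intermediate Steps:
O(S, c) = 478 + 448*S
(321678 + M) + O(-150, -190) = (321678 + 282099) + (478 + 448*(-150)) = 603777 + (478 - 67200) = 603777 - 66722 = 537055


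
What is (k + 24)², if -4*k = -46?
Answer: 5041/4 ≈ 1260.3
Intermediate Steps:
k = 23/2 (k = -¼*(-46) = 23/2 ≈ 11.500)
(k + 24)² = (23/2 + 24)² = (71/2)² = 5041/4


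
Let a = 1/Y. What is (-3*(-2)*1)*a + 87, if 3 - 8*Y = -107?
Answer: 4809/55 ≈ 87.436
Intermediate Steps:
Y = 55/4 (Y = 3/8 - 1/8*(-107) = 3/8 + 107/8 = 55/4 ≈ 13.750)
a = 4/55 (a = 1/(55/4) = 4/55 ≈ 0.072727)
(-3*(-2)*1)*a + 87 = (-3*(-2)*1)*(4/55) + 87 = (6*1)*(4/55) + 87 = 6*(4/55) + 87 = 24/55 + 87 = 4809/55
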